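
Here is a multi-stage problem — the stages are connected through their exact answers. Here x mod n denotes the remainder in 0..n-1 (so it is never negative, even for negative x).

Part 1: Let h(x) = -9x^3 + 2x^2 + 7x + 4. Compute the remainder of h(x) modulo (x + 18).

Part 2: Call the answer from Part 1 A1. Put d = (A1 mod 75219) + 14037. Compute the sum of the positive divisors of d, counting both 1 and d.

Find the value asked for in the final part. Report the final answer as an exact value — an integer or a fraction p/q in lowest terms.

70600

Part 1: remainder = value at the root: -9*(-18)^3 + 2*(-18)^2 + 7*(-18)^1 + 4 = (52488) + (648) + (-126) + (4) = 53014; answer 53014
Part 2: A1 = 53014; d = 67051; 67051 = 19 * 3529; sigma = (1 + 19) * (1 + 3529) = 20 * 3530 = 70600; answer 70600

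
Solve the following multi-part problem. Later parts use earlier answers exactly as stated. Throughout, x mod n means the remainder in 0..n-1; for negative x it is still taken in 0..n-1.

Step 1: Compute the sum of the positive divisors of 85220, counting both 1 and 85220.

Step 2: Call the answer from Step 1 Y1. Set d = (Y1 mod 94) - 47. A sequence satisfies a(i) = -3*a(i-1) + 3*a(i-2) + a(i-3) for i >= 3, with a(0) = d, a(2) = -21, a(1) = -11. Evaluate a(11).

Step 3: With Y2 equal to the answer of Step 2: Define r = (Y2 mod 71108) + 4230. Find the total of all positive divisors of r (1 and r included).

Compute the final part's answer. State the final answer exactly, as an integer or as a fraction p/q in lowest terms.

Step 1: 85220 = 2^2 * 5 * 4261; sigma = (1 + 2 + 4) * (1 + 5) * (1 + 4261) = 7 * 6 * 4262 = 179004; answer 179004
Step 2: Y1 = 179004; d = -19; a(3) = -3*(-21) + 3*(-11) + 1*(-19) = 11; iterating: a(3)=11, a(4)=-107, a(5)=333, a(6)=-1309, a(7)=4819, a(8)=-18051, a(9)=67301, a(10)=-251237, a(11)=937563; answer 937563
Step 3: Y2 = 937563; r = 17389; 17389 is prime, so its only divisors are 1 and 17389; sigma = 1 + 17389 = 17390; answer 17390

17390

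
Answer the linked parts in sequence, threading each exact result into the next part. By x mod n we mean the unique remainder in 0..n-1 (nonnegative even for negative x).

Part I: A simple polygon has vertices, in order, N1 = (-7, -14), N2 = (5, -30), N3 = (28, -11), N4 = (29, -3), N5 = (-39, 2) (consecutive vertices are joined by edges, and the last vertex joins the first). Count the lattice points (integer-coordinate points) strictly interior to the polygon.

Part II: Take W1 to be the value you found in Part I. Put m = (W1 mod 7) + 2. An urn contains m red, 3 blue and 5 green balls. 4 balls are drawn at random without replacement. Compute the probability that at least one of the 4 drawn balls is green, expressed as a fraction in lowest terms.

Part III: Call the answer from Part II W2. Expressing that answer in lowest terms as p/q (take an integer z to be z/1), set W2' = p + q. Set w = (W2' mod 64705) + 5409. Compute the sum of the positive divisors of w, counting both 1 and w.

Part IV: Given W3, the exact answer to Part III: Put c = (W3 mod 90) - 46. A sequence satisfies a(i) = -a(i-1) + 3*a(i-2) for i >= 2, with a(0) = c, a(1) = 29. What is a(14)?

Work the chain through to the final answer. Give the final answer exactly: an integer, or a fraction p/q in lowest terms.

-2908823

Part I: cross terms: (-7*-30 - 5*-14)=280, (5*-11 - 28*-30)=785, (28*-3 - 29*-11)=235, (29*2 - -39*-3)=-59, (-39*-14 - -7*2)=560; twice the area = |1801| = 1801; area = 1801/2; boundary points = 4 + 1 + 1 + 1 + 16 = 23; strictly interior points = area - boundary/2 + 1 = 890; answer 890
Part II: W1 = 890; m = 3; total draws C(11,4) = 330; complement C(6,4) = 15; favorable 330 - 15 = 315; P = 21/22; answer 21/22
Part III: W2 = 21/22; threaded value p + q = 43; w = 5452; 5452 = 2^2 * 29 * 47; sigma = (1 + 2 + 4) * (1 + 29) * (1 + 47) = 7 * 30 * 48 = 10080; answer 10080
Part IV: W3 = 10080; c = -46; a(2) = -1*(29) + 3*(-46) = -167; iterating: a(2)=-167, a(3)=254, a(4)=-755, a(5)=1517, a(6)=-3782, a(7)=8333, a(8)=-19679, a(9)=44678, a(10)=-103715, a(11)=237749, a(12)=-548894, a(13)=1262141, a(14)=-2908823; answer -2908823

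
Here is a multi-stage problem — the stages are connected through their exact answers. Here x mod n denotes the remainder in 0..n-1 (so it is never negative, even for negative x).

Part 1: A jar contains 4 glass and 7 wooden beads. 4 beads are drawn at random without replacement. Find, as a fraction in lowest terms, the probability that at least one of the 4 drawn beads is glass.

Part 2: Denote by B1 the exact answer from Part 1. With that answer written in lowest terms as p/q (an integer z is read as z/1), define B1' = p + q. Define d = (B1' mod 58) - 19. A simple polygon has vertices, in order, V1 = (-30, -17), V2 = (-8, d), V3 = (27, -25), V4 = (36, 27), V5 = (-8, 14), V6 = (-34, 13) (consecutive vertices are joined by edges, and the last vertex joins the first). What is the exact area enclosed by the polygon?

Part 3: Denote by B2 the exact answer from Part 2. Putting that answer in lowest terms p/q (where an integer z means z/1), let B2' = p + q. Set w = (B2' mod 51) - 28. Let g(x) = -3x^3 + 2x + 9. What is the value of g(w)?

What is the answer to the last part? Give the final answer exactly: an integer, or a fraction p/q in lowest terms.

Part 1: total draws C(11,4) = 330; complement C(7,4) = 35; favorable 330 - 35 = 295; P = 59/66; answer 59/66
Part 2: B1 = 59/66; threaded value p + q = 125; d = -10; cross terms: (-30*-10 - -8*-17)=164, (-8*-25 - 27*-10)=470, (27*27 - 36*-25)=1629, (36*14 - -8*27)=720, (-8*13 - -34*14)=372, (-34*-17 - -30*13)=968; twice the area = |4323| = 4323; area = 4323/2; answer 4323/2
Part 3: B2 = 4323/2; threaded value p + q = 4325; w = 13; -3*(13)^3 + 2*(13)^1 + 9 = (-6591) + (26) + (9) = -6556; answer -6556

-6556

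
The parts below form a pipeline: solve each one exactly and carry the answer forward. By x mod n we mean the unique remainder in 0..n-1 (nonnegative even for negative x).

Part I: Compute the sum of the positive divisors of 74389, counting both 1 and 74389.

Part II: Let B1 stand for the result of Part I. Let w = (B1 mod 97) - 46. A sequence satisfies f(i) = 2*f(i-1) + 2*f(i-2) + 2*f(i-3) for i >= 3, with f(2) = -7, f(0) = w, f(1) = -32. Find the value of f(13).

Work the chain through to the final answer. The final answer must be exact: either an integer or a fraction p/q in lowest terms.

Part I: 74389 = 7 * 10627; sigma = (1 + 7) * (1 + 10627) = 8 * 10628 = 85024; answer 85024
Part II: B1 = 85024; w = 6; f(3) = 2*(-7) + 2*(-32) + 2*(6) = -66; iterating: f(3)=-66, f(4)=-210, f(5)=-566, f(6)=-1684, f(7)=-4920, f(8)=-14340, f(9)=-41888, f(10)=-122296, f(11)=-357048, f(12)=-1042464, f(13)=-3043616; answer -3043616

-3043616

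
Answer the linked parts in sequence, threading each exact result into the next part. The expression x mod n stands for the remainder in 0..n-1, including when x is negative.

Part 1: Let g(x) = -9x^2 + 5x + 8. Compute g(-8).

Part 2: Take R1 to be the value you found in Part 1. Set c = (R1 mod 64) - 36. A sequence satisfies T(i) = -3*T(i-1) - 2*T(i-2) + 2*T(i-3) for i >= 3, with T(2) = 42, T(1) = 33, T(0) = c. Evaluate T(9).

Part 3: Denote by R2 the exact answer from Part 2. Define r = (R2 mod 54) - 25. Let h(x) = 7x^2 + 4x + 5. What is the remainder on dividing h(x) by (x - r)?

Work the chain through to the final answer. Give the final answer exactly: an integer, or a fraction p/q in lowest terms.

Part 1: -9*(-8)^2 + 5*(-8)^1 + 8 = (-576) + (-40) + (8) = -608; answer -608
Part 2: R1 = -608; c = -4; T(3) = -3*(42) - 2*(33) + 2*(-4) = -200; iterating: T(3)=-200, T(4)=582, T(5)=-1262, T(6)=2222, T(7)=-2978, T(8)=1966, T(9)=4502; answer 4502
Part 3: R2 = 4502; r = -5; remainder = value at the root: 7*(-5)^2 + 4*(-5)^1 + 5 = (175) + (-20) + (5) = 160; answer 160

160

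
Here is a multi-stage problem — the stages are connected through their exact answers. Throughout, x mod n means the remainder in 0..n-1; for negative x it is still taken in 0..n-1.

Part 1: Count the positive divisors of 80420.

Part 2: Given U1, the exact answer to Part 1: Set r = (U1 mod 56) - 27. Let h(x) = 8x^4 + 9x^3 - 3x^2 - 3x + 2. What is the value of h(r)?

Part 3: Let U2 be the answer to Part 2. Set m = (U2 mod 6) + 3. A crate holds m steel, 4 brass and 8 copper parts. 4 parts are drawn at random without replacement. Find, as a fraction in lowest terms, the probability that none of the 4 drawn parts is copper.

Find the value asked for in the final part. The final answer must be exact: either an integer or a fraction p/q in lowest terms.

33/323

Part 1: 80420 = 2^2 * 5 * 4021; number of divisors = (2+1) * (1+1) * (1+1) = 12; answer 12
Part 2: U1 = 12; r = -15; 8*(-15)^4 + 9*(-15)^3 - 3*(-15)^2 - 3*(-15)^1 + 2 = (405000) + (-30375) + (-675) + (45) + (2) = 373997; answer 373997
Part 3: U2 = 373997; m = 8; total draws C(20,4) = 4845; favorable C(12,4) = 495; P = 33/323; answer 33/323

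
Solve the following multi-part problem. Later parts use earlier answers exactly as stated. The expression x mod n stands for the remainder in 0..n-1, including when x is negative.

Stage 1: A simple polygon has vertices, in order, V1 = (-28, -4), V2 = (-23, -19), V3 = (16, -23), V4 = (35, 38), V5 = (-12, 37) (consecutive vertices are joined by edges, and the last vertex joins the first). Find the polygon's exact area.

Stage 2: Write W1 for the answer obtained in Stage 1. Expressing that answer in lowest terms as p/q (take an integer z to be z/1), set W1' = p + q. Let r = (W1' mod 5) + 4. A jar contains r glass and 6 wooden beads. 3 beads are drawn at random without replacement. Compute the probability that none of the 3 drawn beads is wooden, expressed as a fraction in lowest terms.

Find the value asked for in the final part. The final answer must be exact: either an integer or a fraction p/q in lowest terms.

35/286

Stage 1: cross terms: (-28*-19 - -23*-4)=440, (-23*-23 - 16*-19)=833, (16*38 - 35*-23)=1413, (35*37 - -12*38)=1751, (-12*-4 - -28*37)=1084; twice the area = |5521| = 5521; area = 5521/2; answer 5521/2
Stage 2: W1 = 5521/2; threaded value p + q = 5523; r = 7; total draws C(13,3) = 286; favorable C(7,3) = 35; P = 35/286; answer 35/286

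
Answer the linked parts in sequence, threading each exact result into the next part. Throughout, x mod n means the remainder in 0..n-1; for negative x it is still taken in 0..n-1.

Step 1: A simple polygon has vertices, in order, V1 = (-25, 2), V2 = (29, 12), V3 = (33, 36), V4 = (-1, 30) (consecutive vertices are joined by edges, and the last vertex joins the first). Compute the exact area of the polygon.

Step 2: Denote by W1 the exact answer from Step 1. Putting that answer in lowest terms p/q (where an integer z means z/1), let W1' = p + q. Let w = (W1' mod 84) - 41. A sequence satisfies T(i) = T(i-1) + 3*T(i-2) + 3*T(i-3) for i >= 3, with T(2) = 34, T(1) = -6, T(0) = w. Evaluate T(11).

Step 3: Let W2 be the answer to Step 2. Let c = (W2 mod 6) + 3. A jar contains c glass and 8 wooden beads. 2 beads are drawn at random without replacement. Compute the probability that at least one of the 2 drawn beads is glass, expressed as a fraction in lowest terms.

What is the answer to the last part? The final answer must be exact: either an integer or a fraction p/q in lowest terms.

Step 1: cross terms: (-25*12 - 29*2)=-358, (29*36 - 33*12)=648, (33*30 - -1*36)=1026, (-1*2 - -25*30)=748; twice the area = |2064| = 2064; area = 1032; answer 1032
Step 2: W1 = 1032; threaded value p + q = 1033; w = -16; T(3) = 1*(34) + 3*(-6) + 3*(-16) = -32; iterating: T(3)=-32, T(4)=52, T(5)=58, T(6)=118, T(7)=448, T(8)=976, T(9)=2674, T(10)=6946, T(11)=17896; answer 17896
Step 3: W2 = 17896; c = 7; total draws C(15,2) = 105; complement C(8,2) = 28; favorable 105 - 28 = 77; P = 11/15; answer 11/15

11/15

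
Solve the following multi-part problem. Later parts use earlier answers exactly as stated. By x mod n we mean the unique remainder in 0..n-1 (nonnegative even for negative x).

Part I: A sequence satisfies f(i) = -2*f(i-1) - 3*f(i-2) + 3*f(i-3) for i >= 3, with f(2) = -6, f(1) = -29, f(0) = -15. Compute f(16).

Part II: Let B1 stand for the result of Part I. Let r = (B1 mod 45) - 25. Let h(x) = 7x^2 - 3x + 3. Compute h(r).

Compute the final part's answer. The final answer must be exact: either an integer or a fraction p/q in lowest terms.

Part I: f(3) = -2*(-6) - 3*(-29) + 3*(-15) = 54; iterating: f(3)=54, f(4)=-177, f(5)=174, f(6)=345, f(7)=-1743, f(8)=2973, f(9)=318, f(10)=-14784, f(11)=37533, f(12)=-29760, f(13)=-97431, f(14)=396741, f(15)=-590469, f(16)=-301578; answer -301578
Part II: B1 = -301578; r = -13; 7*(-13)^2 - 3*(-13)^1 + 3 = (1183) + (39) + (3) = 1225; answer 1225

1225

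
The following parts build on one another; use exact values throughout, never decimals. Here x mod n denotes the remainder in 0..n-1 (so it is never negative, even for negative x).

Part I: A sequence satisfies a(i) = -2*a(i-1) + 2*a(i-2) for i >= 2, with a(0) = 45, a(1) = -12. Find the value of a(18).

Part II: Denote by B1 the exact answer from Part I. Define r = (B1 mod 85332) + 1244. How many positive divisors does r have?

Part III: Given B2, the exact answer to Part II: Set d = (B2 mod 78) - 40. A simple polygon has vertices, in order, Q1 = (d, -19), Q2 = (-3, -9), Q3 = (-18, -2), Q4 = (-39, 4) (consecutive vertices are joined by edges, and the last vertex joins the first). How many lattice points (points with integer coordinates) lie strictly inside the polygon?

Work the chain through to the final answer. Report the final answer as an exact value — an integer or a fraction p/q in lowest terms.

343

Part I: a(2) = -2*(-12) + 2*(45) = 114; iterating: a(2)=114, a(3)=-252, a(4)=732, a(5)=-1968, a(6)=5400, a(7)=-14736, a(8)=40272, a(9)=-110016, a(10)=300576, a(11)=-821184, a(12)=2243520, a(13)=-6129408, a(14)=16745856, a(15)=-45750528, a(16)=124992768, a(17)=-341486592, a(18)=932958720; answer 932958720
Part II: B1 = 932958720; r = 25208; 25208 = 2^3 * 23 * 137; number of divisors = (3+1) * (1+1) * (1+1) = 16; answer 16
Part III: B2 = 16; d = -24; cross terms: (-24*-9 - -3*-19)=159, (-3*-2 - -18*-9)=-156, (-18*4 - -39*-2)=-150, (-39*-19 - -24*4)=837; twice the area = |690| = 690; area = 345; boundary points = 1 + 1 + 3 + 1 = 6; strictly interior points = area - boundary/2 + 1 = 343; answer 343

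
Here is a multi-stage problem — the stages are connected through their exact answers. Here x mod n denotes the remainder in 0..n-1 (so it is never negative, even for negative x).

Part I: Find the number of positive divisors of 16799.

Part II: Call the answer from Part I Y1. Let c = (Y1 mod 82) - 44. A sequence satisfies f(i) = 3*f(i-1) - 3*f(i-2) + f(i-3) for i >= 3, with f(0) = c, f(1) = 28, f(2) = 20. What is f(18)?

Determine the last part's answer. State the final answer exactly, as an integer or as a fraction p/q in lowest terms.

-10444

Part I: 16799 = 107 * 157; number of divisors = (1+1) * (1+1) = 4; answer 4
Part II: Y1 = 4; c = -40; f(3) = 3*(20) - 3*(28) + 1*(-40) = -64; iterating: f(3)=-64, f(4)=-224, f(5)=-460, f(6)=-772, f(7)=-1160, f(8)=-1624, f(9)=-2164, f(10)=-2780, f(11)=-3472, f(12)=-4240, f(13)=-5084, f(14)=-6004, f(15)=-7000, f(16)=-8072, f(17)=-9220, f(18)=-10444; answer -10444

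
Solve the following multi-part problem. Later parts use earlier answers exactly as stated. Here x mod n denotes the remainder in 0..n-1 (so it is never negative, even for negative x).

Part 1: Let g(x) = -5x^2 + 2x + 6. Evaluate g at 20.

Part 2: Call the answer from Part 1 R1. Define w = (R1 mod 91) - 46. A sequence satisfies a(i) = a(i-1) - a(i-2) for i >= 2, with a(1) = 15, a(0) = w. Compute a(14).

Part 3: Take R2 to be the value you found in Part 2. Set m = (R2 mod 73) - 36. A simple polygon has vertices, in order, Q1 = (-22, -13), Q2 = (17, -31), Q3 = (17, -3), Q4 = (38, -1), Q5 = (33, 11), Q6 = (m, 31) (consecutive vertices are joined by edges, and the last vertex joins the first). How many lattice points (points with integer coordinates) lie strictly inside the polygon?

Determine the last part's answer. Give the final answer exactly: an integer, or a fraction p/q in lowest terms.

2074

Part 1: -5*(20)^2 + 2*(20)^1 + 6 = (-2000) + (40) + (6) = -1954; answer -1954
Part 2: R1 = -1954; w = 2; a(2) = 1*(15) - 1*(2) = 13; iterating: a(2)=13, a(3)=-2, a(4)=-15, a(5)=-13, a(6)=2, a(7)=15, a(8)=13, a(9)=-2, a(10)=-15, a(11)=-13, a(12)=2, a(13)=15, a(14)=13; answer 13
Part 3: R2 = 13; m = -23; cross terms: (-22*-31 - 17*-13)=903, (17*-3 - 17*-31)=476, (17*-1 - 38*-3)=97, (38*11 - 33*-1)=451, (33*31 - -23*11)=1276, (-23*-13 - -22*31)=981; twice the area = |4184| = 4184; area = 2092; boundary points = 3 + 28 + 1 + 1 + 4 + 1 = 38; strictly interior points = area - boundary/2 + 1 = 2074; answer 2074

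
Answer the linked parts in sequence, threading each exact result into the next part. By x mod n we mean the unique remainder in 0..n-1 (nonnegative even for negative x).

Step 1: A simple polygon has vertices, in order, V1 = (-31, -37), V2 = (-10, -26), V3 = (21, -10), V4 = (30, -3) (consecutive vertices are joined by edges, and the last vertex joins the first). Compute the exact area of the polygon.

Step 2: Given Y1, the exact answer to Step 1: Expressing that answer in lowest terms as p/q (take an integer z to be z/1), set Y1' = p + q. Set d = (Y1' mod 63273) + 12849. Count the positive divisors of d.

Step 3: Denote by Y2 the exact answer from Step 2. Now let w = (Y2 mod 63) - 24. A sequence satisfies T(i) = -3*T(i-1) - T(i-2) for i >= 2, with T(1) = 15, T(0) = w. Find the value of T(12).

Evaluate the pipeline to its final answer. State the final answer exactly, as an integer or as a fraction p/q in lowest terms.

Step 1: cross terms: (-31*-26 - -10*-37)=436, (-10*-10 - 21*-26)=646, (21*-3 - 30*-10)=237, (30*-37 - -31*-3)=-1203; twice the area = |116| = 116; area = 58; answer 58
Step 2: Y1 = 58; threaded value p + q = 59; d = 12908; 12908 = 2^2 * 7 * 461; number of divisors = (2+1) * (1+1) * (1+1) = 12; answer 12
Step 3: Y2 = 12; w = -12; T(2) = -3*(15) - 1*(-12) = -33; iterating: T(2)=-33, T(3)=84, T(4)=-219, T(5)=573, T(6)=-1500, T(7)=3927, T(8)=-10281, T(9)=26916, T(10)=-70467, T(11)=184485, T(12)=-482988; answer -482988

-482988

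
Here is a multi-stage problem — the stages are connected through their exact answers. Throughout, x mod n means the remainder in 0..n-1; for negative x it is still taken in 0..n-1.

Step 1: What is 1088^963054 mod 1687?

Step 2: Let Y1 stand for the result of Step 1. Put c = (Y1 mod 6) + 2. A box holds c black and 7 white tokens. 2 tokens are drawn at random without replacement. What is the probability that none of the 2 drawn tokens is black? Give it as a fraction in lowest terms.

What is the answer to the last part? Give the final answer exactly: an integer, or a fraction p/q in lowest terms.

Step 1: squarings mod 1687: 1088^1=1088, 1088^2=1157, 1088^4=858, 1088^8=632, 1088^16=1292, 1088^32=821, 1088^64=928, 1088^128=814, 1088^256=1292, 1088^512=821, 1088^1024=928, 1088^2048=814, 1088^4096=1292, 1088^8192=821, 1088^16384=928, 1088^32768=814, 1088^65536=1292, 1088^131072=821, 1088^262144=928, 1088^524288=814; 1088^963054 = 1088^2 * 1088^4 * 1088^8 * 1088^32 * 1088^64 * 1088^128 * 1088^256 * 1088^4096 * 1088^8192 * 1088^32768 * 1088^131072 * 1088^262144 * 1088^524288 = 435 (mod 1687); answer 435
Step 2: Y1 = 435; c = 5; total draws C(12,2) = 66; favorable C(7,2) = 21; P = 7/22; answer 7/22

7/22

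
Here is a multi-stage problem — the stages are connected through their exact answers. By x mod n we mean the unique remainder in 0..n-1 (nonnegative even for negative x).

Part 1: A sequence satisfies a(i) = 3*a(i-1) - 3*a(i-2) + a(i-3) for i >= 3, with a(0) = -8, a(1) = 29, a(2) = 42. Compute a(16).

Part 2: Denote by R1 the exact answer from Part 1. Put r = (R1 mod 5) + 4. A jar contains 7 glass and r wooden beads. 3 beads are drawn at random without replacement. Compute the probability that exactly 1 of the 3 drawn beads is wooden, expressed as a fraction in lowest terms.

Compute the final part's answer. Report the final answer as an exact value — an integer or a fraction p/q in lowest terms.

Part 1: a(3) = 3*(42) - 3*(29) + 1*(-8) = 31; iterating: a(3)=31, a(4)=-4, a(5)=-63, a(6)=-146, a(7)=-253, a(8)=-384, a(9)=-539, a(10)=-718, a(11)=-921, a(12)=-1148, a(13)=-1399, a(14)=-1674, a(15)=-1973, a(16)=-2296; answer -2296
Part 2: R1 = -2296; r = 8; total draws C(15,3) = 455; favorable C(8,1)*C(7,2) = 168; P = 24/65; answer 24/65

24/65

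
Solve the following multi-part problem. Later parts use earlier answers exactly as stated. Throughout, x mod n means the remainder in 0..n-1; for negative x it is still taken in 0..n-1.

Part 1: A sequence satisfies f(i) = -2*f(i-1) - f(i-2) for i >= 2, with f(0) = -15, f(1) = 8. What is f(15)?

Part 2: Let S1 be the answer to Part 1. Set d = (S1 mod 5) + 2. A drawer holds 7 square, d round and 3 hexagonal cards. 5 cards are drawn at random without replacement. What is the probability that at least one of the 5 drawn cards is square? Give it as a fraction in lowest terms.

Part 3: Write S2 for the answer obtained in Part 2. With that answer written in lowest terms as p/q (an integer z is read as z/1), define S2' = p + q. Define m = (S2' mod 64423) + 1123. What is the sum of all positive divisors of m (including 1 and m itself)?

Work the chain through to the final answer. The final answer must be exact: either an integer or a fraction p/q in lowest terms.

Part 1: f(2) = -2*(8) - 1*(-15) = -1; iterating: f(2)=-1, f(3)=-6, f(4)=13, f(5)=-20, f(6)=27, f(7)=-34, f(8)=41, f(9)=-48, f(10)=55, f(11)=-62, f(12)=69, f(13)=-76, f(14)=83, f(15)=-90; answer -90
Part 2: S1 = -90; d = 2; total draws C(12,5) = 792; complement C(5,5) = 1; favorable 792 - 1 = 791; P = 791/792; answer 791/792
Part 3: S2 = 791/792; threaded value p + q = 1583; m = 2706; 2706 = 2 * 3 * 11 * 41; sigma = (1 + 2) * (1 + 3) * (1 + 11) * (1 + 41) = 3 * 4 * 12 * 42 = 6048; answer 6048

6048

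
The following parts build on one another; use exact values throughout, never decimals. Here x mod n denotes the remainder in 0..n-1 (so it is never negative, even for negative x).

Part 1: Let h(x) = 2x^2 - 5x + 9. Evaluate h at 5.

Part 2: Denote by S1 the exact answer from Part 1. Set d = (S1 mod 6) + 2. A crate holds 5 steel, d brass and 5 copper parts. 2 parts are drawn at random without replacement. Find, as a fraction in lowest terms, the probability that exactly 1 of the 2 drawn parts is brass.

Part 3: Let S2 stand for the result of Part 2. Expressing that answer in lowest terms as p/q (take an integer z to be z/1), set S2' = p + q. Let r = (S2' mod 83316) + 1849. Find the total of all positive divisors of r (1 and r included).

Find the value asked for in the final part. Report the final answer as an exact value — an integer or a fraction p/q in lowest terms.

3248

Part 1: 2*(5)^2 - 5*(5)^1 + 9 = (50) + (-25) + (9) = 34; answer 34
Part 2: S1 = 34; d = 6; total draws C(16,2) = 120; favorable C(6,1)*C(10,1) = 60; P = 1/2; answer 1/2
Part 3: S2 = 1/2; threaded value p + q = 3; r = 1852; 1852 = 2^2 * 463; sigma = (1 + 2 + 4) * (1 + 463) = 7 * 464 = 3248; answer 3248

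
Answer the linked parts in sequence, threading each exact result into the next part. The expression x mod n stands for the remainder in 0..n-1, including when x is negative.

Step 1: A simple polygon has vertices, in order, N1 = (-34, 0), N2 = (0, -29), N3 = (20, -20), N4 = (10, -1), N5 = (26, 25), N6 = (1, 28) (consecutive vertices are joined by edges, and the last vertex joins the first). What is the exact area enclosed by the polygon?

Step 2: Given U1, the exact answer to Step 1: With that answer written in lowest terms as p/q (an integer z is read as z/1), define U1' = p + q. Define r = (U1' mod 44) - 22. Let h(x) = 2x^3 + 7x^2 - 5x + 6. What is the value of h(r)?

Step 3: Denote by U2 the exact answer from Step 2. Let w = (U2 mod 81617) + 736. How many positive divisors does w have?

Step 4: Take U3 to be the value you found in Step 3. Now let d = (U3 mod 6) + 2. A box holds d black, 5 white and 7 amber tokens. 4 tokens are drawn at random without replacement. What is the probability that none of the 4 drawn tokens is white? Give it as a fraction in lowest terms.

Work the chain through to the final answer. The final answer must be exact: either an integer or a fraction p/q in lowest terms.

Step 1: cross terms: (-34*-29 - 0*0)=986, (0*-20 - 20*-29)=580, (20*-1 - 10*-20)=180, (10*25 - 26*-1)=276, (26*28 - 1*25)=703, (1*0 - -34*28)=952; twice the area = |3677| = 3677; area = 3677/2; answer 3677/2
Step 2: U1 = 3677/2; threaded value p + q = 3679; r = 5; 2*(5)^3 + 7*(5)^2 - 5*(5)^1 + 6 = (250) + (175) + (-25) + (6) = 406; answer 406
Step 3: U2 = 406; w = 1142; 1142 = 2 * 571; number of divisors = (1+1) * (1+1) = 4; answer 4
Step 4: U3 = 4; d = 6; total draws C(18,4) = 3060; favorable C(13,4) = 715; P = 143/612; answer 143/612

143/612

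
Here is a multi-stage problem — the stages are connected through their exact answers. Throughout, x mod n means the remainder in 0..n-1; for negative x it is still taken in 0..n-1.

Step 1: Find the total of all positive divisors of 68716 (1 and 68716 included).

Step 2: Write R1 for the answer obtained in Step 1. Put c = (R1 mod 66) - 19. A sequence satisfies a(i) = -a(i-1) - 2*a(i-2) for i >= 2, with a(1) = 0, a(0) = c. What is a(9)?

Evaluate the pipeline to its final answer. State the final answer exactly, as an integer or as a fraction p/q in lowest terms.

-246

Step 1: 68716 = 2^2 * 41 * 419; sigma = (1 + 2 + 4) * (1 + 41) * (1 + 419) = 7 * 42 * 420 = 123480; answer 123480
Step 2: R1 = 123480; c = 41; a(2) = -1*(0) - 2*(41) = -82; iterating: a(2)=-82, a(3)=82, a(4)=82, a(5)=-246, a(6)=82, a(7)=410, a(8)=-574, a(9)=-246; answer -246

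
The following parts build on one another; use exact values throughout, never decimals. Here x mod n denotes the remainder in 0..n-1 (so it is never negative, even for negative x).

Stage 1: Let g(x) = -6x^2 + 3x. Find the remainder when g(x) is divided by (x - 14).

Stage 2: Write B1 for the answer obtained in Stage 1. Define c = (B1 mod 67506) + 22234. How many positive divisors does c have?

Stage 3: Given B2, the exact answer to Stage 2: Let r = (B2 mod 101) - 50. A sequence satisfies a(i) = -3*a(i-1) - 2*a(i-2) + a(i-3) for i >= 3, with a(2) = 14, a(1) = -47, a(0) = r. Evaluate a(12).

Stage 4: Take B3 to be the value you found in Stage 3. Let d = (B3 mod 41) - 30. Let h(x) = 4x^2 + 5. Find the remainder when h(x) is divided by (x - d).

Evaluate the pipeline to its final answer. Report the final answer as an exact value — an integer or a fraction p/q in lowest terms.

Stage 1: remainder = value at the root: -6*(14)^2 + 3*(14)^1 = (-1176) + (42) = -1134; answer -1134
Stage 2: B1 = -1134; c = 88606; 88606 = 2 * 7 * 6329; number of divisors = (1+1) * (1+1) * (1+1) = 8; answer 8
Stage 3: B2 = 8; r = -42; a(3) = -3*(14) - 2*(-47) + 1*(-42) = 10; iterating: a(3)=10, a(4)=-105, a(5)=309, a(6)=-707, a(7)=1398, a(8)=-2471, a(9)=3910, a(10)=-5390, a(11)=5879, a(12)=-2947; answer -2947
Stage 4: B3 = -2947; d = -25; remainder = value at the root: 4*(-25)^2 + 5 = (2500) + (5) = 2505; answer 2505

2505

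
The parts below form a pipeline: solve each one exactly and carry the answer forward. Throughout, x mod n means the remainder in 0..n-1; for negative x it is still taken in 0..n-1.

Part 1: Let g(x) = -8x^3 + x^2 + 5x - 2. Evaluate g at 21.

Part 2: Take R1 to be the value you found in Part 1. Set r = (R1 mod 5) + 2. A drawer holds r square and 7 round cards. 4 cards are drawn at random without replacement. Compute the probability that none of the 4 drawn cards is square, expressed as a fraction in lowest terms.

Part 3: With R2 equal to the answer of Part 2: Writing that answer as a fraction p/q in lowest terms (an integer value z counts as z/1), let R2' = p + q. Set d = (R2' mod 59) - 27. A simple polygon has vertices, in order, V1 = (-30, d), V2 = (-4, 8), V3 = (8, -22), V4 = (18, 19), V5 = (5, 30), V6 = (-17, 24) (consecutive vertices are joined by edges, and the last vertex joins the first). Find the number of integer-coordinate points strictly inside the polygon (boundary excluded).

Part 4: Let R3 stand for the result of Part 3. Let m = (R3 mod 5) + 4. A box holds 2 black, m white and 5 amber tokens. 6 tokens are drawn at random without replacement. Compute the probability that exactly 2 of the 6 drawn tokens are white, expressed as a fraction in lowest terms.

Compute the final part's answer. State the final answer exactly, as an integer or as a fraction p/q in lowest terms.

35/143

Part 1: -8*(21)^3 + 1*(21)^2 + 5*(21)^1 - 2 = (-74088) + (441) + (105) + (-2) = -73544; answer -73544
Part 2: R1 = -73544; r = 3; total draws C(10,4) = 210; favorable C(7,4) = 35; P = 1/6; answer 1/6
Part 3: R2 = 1/6; threaded value p + q = 7; d = -20; cross terms: (-30*8 - -4*-20)=-320, (-4*-22 - 8*8)=24, (8*19 - 18*-22)=548, (18*30 - 5*19)=445, (5*24 - -17*30)=630, (-17*-20 - -30*24)=1060; twice the area = |2387| = 2387; area = 2387/2; boundary points = 2 + 6 + 1 + 1 + 2 + 1 = 13; strictly interior points = area - boundary/2 + 1 = 1188; answer 1188
Part 4: R3 = 1188; m = 7; total draws C(14,6) = 3003; favorable C(7,2)*C(7,4) = 735; P = 35/143; answer 35/143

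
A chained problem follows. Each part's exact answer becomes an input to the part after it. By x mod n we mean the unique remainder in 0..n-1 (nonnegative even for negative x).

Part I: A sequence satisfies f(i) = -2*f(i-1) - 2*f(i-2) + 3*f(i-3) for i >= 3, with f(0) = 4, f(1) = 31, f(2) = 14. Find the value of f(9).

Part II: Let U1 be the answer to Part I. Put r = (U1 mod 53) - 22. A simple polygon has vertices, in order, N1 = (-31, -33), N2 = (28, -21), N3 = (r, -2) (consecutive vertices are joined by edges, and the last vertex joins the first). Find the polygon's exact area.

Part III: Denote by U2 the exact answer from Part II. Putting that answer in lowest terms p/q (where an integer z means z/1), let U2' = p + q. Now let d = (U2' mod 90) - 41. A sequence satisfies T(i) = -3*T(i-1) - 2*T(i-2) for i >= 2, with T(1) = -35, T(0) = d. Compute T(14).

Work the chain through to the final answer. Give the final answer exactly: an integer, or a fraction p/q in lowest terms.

Part I: f(3) = -2*(14) - 2*(31) + 3*(4) = -78; iterating: f(3)=-78, f(4)=221, f(5)=-244, f(6)=-188, f(7)=1527, f(8)=-3410, f(9)=3202; answer 3202
Part II: U1 = 3202; r = 0; cross terms: (-31*-21 - 28*-33)=1575, (28*-2 - 0*-21)=-56, (0*-33 - -31*-2)=-62; twice the area = |1457| = 1457; area = 1457/2; answer 1457/2
Part III: U2 = 1457/2; threaded value p + q = 1459; d = -22; T(2) = -3*(-35) - 2*(-22) = 149; iterating: T(2)=149, T(3)=-377, T(4)=833, T(5)=-1745, T(6)=3569, T(7)=-7217, T(8)=14513, T(9)=-29105, T(10)=58289, T(11)=-116657, T(12)=233393, T(13)=-466865, T(14)=933809; answer 933809

933809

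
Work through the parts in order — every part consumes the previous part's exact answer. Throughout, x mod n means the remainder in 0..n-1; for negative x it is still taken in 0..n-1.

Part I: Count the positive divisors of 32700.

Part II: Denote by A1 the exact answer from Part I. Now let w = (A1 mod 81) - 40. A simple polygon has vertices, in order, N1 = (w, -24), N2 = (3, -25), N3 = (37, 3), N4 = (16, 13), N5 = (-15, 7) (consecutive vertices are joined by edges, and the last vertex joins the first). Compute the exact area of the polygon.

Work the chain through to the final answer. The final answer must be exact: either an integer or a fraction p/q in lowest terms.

Part I: 32700 = 2^2 * 3 * 5^2 * 109; number of divisors = (2+1) * (1+1) * (2+1) * (1+1) = 36; answer 36
Part II: A1 = 36; w = -4; cross terms: (-4*-25 - 3*-24)=172, (3*3 - 37*-25)=934, (37*13 - 16*3)=433, (16*7 - -15*13)=307, (-15*-24 - -4*7)=388; twice the area = |2234| = 2234; area = 1117; answer 1117

1117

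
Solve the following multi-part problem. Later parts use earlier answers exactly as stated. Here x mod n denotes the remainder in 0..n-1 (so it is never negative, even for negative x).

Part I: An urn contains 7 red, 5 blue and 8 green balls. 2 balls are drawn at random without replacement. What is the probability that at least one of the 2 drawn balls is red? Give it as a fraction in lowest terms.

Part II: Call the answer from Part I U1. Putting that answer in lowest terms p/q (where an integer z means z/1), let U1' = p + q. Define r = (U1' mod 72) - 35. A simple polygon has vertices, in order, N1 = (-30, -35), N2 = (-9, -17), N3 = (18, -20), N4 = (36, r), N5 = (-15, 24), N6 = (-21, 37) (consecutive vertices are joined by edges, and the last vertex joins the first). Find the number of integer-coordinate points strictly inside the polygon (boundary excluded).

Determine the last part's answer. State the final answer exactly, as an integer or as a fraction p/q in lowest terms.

1559

Part I: total draws C(20,2) = 190; complement C(13,2) = 78; favorable 190 - 78 = 112; P = 56/95; answer 56/95
Part II: U1 = 56/95; threaded value p + q = 151; r = -28; cross terms: (-30*-17 - -9*-35)=195, (-9*-20 - 18*-17)=486, (18*-28 - 36*-20)=216, (36*24 - -15*-28)=444, (-15*37 - -21*24)=-51, (-21*-35 - -30*37)=1845; twice the area = |3135| = 3135; area = 3135/2; boundary points = 3 + 3 + 2 + 1 + 1 + 9 = 19; strictly interior points = area - boundary/2 + 1 = 1559; answer 1559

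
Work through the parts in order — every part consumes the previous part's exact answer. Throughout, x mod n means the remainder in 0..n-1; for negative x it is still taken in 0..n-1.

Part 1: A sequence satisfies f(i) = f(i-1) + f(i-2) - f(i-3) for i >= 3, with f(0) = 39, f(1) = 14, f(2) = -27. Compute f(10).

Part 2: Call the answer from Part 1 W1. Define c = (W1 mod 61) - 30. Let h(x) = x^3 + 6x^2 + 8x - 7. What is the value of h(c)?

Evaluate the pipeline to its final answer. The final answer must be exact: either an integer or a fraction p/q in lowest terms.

-2695

Part 1: f(3) = 1*(-27) + 1*(14) - 1*(39) = -52; iterating: f(3)=-52, f(4)=-93, f(5)=-118, f(6)=-159, f(7)=-184, f(8)=-225, f(9)=-250, f(10)=-291; answer -291
Part 2: W1 = -291; c = -16; 1*(-16)^3 + 6*(-16)^2 + 8*(-16)^1 - 7 = (-4096) + (1536) + (-128) + (-7) = -2695; answer -2695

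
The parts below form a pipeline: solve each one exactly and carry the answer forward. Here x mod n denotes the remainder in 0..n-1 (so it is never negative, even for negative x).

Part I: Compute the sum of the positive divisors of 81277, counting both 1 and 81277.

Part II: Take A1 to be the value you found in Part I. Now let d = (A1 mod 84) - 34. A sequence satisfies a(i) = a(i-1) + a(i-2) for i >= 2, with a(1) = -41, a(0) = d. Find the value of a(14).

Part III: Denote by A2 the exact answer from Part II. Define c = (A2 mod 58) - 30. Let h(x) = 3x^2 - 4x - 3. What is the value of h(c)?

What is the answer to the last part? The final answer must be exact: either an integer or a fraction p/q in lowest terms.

Part I: 81277 = 7 * 17 * 683; sigma = (1 + 7) * (1 + 17) * (1 + 683) = 8 * 18 * 684 = 98496; answer 98496
Part II: A1 = 98496; d = 14; a(2) = 1*(-41) + 1*(14) = -27; iterating: a(2)=-27, a(3)=-68, a(4)=-95, a(5)=-163, a(6)=-258, a(7)=-421, a(8)=-679, a(9)=-1100, a(10)=-1779, a(11)=-2879, a(12)=-4658, a(13)=-7537, a(14)=-12195; answer -12195
Part III: A2 = -12195; c = 13; 3*(13)^2 - 4*(13)^1 - 3 = (507) + (-52) + (-3) = 452; answer 452

452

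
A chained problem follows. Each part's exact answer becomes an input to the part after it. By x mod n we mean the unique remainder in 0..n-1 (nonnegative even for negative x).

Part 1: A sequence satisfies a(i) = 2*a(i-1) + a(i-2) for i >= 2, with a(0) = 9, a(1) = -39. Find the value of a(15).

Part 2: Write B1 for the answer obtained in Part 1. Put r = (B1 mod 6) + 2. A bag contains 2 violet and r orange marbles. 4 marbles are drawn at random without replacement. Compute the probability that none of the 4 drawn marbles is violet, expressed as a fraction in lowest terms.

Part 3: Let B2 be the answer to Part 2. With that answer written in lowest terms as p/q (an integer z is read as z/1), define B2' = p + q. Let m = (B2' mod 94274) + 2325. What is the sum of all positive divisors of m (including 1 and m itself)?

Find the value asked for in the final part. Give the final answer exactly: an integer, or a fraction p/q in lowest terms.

Part 1: a(2) = 2*(-39) + 1*(9) = -69; iterating: a(2)=-69, a(3)=-177, a(4)=-423, a(5)=-1023, a(6)=-2469, a(7)=-5961, a(8)=-14391, a(9)=-34743, a(10)=-83877, a(11)=-202497, a(12)=-488871, a(13)=-1180239, a(14)=-2849349, a(15)=-6878937; answer -6878937
Part 2: B1 = -6878937; r = 5; total draws C(7,4) = 35; favorable C(5,4) = 5; P = 1/7; answer 1/7
Part 3: B2 = 1/7; threaded value p + q = 8; m = 2333; 2333 is prime, so its only divisors are 1 and 2333; sigma = 1 + 2333 = 2334; answer 2334

2334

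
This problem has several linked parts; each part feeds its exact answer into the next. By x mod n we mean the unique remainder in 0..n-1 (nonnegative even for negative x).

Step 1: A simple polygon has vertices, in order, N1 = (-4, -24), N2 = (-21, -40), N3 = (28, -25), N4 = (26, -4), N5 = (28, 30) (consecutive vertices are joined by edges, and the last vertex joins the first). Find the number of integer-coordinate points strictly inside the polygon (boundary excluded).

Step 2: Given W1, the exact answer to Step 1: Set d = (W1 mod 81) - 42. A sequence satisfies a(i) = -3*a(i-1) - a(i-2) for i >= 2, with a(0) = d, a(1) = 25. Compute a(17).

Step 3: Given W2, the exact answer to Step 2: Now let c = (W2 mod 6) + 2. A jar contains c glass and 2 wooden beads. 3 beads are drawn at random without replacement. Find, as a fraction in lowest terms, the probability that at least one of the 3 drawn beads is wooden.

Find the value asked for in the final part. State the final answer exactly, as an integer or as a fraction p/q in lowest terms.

Step 1: cross terms: (-4*-40 - -21*-24)=-344, (-21*-25 - 28*-40)=1645, (28*-4 - 26*-25)=538, (26*30 - 28*-4)=892, (28*-24 - -4*30)=-552; twice the area = |2179| = 2179; area = 2179/2; boundary points = 1 + 1 + 1 + 2 + 2 = 7; strictly interior points = area - boundary/2 + 1 = 1087; answer 1087
Step 2: W1 = 1087; d = -8; a(2) = -3*(25) - 1*(-8) = -67; iterating: a(2)=-67, a(3)=176, a(4)=-461, a(5)=1207, a(6)=-3160, a(7)=8273, a(8)=-21659, a(9)=56704, a(10)=-148453, a(11)=388655, a(12)=-1017512, a(13)=2663881, a(14)=-6974131, a(15)=18258512, a(16)=-47801405, a(17)=125145703; answer 125145703
Step 3: W2 = 125145703; c = 3; total draws C(5,3) = 10; complement C(3,3) = 1; favorable 10 - 1 = 9; P = 9/10; answer 9/10

9/10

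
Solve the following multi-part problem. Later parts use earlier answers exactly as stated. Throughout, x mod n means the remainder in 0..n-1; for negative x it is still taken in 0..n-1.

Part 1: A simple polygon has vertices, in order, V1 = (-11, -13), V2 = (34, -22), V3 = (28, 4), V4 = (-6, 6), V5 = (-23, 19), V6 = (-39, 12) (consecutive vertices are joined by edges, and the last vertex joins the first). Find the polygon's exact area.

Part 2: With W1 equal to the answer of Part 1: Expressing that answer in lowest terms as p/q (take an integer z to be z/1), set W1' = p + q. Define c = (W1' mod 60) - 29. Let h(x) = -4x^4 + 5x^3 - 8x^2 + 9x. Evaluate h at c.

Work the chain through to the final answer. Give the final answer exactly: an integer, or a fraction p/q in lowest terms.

Part 1: cross terms: (-11*-22 - 34*-13)=684, (34*4 - 28*-22)=752, (28*6 - -6*4)=192, (-6*19 - -23*6)=24, (-23*12 - -39*19)=465, (-39*-13 - -11*12)=639; twice the area = |2756| = 2756; area = 1378; answer 1378
Part 2: W1 = 1378; threaded value p + q = 1379; c = 30; -4*(30)^4 + 5*(30)^3 - 8*(30)^2 + 9*(30)^1 = (-3240000) + (135000) + (-7200) + (270) = -3111930; answer -3111930

-3111930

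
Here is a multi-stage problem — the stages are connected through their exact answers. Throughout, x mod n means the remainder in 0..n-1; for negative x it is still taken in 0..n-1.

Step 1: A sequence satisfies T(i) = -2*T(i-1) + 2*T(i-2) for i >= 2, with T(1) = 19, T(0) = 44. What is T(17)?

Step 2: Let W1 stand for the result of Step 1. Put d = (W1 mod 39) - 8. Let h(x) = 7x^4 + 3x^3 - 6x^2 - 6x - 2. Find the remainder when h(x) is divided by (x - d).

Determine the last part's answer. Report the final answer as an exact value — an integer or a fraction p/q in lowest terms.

4568

Step 1: T(2) = -2*(19) + 2*(44) = 50; iterating: T(2)=50, T(3)=-62, T(4)=224, T(5)=-572, T(6)=1592, T(7)=-4328, T(8)=11840, T(9)=-32336, T(10)=88352, T(11)=-241376, T(12)=659456, T(13)=-1801664, T(14)=4922240, T(15)=-13447808, T(16)=36740096, T(17)=-100375808; answer -100375808
Step 2: W1 = -100375808; d = 5; remainder = value at the root: 7*(5)^4 + 3*(5)^3 - 6*(5)^2 - 6*(5)^1 - 2 = (4375) + (375) + (-150) + (-30) + (-2) = 4568; answer 4568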